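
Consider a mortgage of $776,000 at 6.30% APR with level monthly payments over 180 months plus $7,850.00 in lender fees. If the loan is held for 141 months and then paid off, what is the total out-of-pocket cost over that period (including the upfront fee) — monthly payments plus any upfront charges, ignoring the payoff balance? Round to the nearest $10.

$948,990

At 6.30% the monthly rate is 0.0052500, so the payment is 776,000 × 0.0052500 / (1 − 1.0052500^−180) = $6,674.77.
Total outlay = 141 × $6,674.77 + $7,850.00 = $948,992.57.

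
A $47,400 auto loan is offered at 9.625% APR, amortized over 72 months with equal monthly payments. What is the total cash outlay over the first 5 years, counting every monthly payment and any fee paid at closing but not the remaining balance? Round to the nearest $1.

At 9.625% the monthly rate is 0.0080208, so the payment is 47,400 × 0.0080208 / (1 − 1.0080208^−72) = $869.19.
Total outlay = 60 × $869.19 = $52,151.40.

$52,151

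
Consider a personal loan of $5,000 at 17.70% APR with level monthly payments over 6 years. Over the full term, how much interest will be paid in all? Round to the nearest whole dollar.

Monthly rate = 17.7%/12 = 0.0147500; payment = 5,000 × 0.0147500 / (1 − (1+0.0147500)^−72) = $113.19.
Total paid = 72 × $113.19 = $8,149.68; interest = $8,149.68 − $5,000 = $3,149.68.

$3,150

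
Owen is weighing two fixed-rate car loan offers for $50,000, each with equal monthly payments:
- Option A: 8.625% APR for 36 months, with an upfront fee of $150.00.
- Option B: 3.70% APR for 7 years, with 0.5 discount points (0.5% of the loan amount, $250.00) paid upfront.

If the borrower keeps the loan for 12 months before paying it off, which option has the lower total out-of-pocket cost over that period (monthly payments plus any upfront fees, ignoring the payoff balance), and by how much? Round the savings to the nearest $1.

Option B by $10,757

Option A: monthly rate = 8.625%/12 = 0.0071875; payment = 50,000 × 0.0071875 / (1 − (1+0.0071875)^−36) = $1,581.27.
Option B: monthly rate = 3.7%/12 = 0.0030833; payment = 50,000 × 0.0030833 / (1 − (1+0.0030833)^−84) = $676.56.
Over 12 months: Option A costs 12 × $1,581.27 + $150.00 = $19,125.24; Option B costs 12 × $676.56 + $250.00 = $8,368.72.
Option B is cheaper by $19,125.24 − $8,368.72 = $10,756.52.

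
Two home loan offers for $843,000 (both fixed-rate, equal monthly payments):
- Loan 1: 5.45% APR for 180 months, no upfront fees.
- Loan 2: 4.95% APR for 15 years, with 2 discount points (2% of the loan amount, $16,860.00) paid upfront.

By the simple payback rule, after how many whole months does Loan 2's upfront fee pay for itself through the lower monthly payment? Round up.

Loan 1: at 5.45% the monthly rate is 0.0045417, so the payment is 843,000 × 0.0045417 / (1 − 1.0045417^−180) = $6,865.67.
Loan 2: monthly rate = 4.95%/12 = 0.0041250; payment = 843,000 × 0.0041250 / (1 − (1+0.0041250)^−180) = $6,644.45.
Monthly savings = $6,865.67 − $6,644.45 = $221.22.
Break-even = $16,860.00 / $221.22 = 76.21 → 77 months.

77 months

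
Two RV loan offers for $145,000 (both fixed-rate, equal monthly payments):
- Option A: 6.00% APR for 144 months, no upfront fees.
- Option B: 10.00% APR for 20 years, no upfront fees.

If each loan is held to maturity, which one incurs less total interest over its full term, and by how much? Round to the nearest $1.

Option A: monthly rate = 6%/12 = 0.0050000; payment = 145,000 × 0.0050000 / (1 − (1+0.0050000)^−144) = $1,414.98.
Total interest on Option A = 144 × $1,414.98 − $145,000 = $58,757.12.
Option B: at 10.00% the monthly rate is 0.0083333, so the payment is 145,000 × 0.0083333 / (1 − 1.0083333^−240) = $1,399.28.
Total interest on Option B = 240 × $1,399.28 − $145,000 = $190,827.20.
Option A is lower by $132,070.08.

Option A by $132,070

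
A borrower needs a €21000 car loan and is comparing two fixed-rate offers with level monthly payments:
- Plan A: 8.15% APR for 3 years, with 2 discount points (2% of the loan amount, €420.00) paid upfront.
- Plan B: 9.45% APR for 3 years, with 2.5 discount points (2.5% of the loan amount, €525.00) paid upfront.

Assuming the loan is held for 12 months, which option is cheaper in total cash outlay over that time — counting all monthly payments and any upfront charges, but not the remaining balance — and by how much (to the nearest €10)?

Plan A: monthly rate = 8.15%/12 = 0.0067917; payment = 21,000 × 0.0067917 / (1 − (1+0.0067917)^−36) = €659.52.
Plan B: monthly rate = 9.45%/12 = 0.0078750; payment = 21,000 × 0.0078750 / (1 − (1+0.0078750)^−36) = €672.20.
Over 12 months: Plan A costs 12 × €659.52 + €420.00 = €8,334.24; Plan B costs 12 × €672.20 + €525.00 = €8,591.40.
Plan A is cheaper by €8,591.40 − €8,334.24 = €257.16.

Plan A by €260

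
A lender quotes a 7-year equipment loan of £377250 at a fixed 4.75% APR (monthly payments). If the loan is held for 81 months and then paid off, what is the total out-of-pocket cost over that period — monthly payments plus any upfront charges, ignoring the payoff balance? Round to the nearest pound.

At 4.75% the monthly rate is 0.0039583, so the payment is 377,250 × 0.0039583 / (1 − 1.0039583^−84) = £5,287.81.
Total outlay = 81 × £5,287.81 = £428,312.61.

£428,313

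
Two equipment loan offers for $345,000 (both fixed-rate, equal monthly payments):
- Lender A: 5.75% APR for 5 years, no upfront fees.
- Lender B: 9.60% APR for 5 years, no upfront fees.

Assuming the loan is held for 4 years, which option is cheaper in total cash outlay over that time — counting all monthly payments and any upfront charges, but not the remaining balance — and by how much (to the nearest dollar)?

Lender A by $30,371

Lender A: at 5.75% the monthly rate is 0.0047917, so the payment is 345,000 × 0.0047917 / (1 − 1.0047917^−60) = $6,629.79.
Lender B: at 9.60% the monthly rate is 0.0080000, so the payment is 345,000 × 0.0080000 / (1 − 1.0080000^−60) = $7,262.51.
Over 48 months: Lender A costs 48 × $6,629.79 = $318,229.92; Lender B costs 48 × $7,262.51 = $348,600.48.
Lender A is cheaper by $348,600.48 − $318,229.92 = $30,370.56.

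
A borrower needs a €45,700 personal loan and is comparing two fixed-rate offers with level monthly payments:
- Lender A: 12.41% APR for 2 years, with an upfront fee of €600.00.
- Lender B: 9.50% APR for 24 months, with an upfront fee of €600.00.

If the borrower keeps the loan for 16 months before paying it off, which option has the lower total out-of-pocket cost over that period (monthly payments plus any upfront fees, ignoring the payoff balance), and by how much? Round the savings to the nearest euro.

Lender B by €988

Lender A: monthly rate = 12.41%/12 = 0.0103417; payment = 45,700 × 0.0103417 / (1 − (1+0.0103417)^−24) = €2,160.02.
Lender B: monthly rate = 9.5%/12 = 0.0079167; payment = 45,700 × 0.0079167 / (1 − (1+0.0079167)^−24) = €2,098.29.
Over 16 months: Lender A costs 16 × €2,160.02 + €600.00 = €35,160.32; Lender B costs 16 × €2,098.29 + €600.00 = €34,172.64.
Lender B is cheaper by €35,160.32 − €34,172.64 = €987.68.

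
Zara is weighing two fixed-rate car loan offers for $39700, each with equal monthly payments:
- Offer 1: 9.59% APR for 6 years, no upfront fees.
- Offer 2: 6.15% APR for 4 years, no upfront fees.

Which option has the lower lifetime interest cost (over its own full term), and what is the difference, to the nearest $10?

Offer 2 by $7,480

Offer 1: monthly rate = 9.59%/12 = 0.0079917; payment = 39,700 × 0.0079917 / (1 − (1+0.0079917)^−72) = $727.29.
Total interest on Offer 1 = 72 × $727.29 − $39,700 = $12,664.88.
Offer 2: at 6.15% the monthly rate is 0.0051250, so the payment is 39,700 × 0.0051250 / (1 − 1.0051250^−48) = $935.09.
Total interest on Offer 2 = 48 × $935.09 − $39,700 = $5,184.32.
Offer 2 is lower by $7,480.56.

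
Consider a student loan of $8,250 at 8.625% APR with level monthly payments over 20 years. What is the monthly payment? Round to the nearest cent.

$72.25

At 8.625% the monthly rate is 0.0071875, so the payment is 8,250 × 0.0071875 / (1 − 1.0071875^−240) = $72.25.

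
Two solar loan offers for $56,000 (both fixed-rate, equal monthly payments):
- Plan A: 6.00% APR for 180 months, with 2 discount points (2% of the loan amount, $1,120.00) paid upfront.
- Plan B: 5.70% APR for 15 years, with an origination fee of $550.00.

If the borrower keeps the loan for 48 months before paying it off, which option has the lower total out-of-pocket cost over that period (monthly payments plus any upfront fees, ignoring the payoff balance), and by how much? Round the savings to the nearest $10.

Plan B by $1,000

Plan A: monthly rate = 6%/12 = 0.0050000; payment = 56,000 × 0.0050000 / (1 − (1+0.0050000)^−180) = $472.56.
Plan B: monthly rate = 5.7%/12 = 0.0047500; payment = 56,000 × 0.0047500 / (1 − (1+0.0047500)^−180) = $463.53.
Over 48 months: Plan A costs 48 × $472.56 + $1,120.00 = $23,802.88; Plan B costs 48 × $463.53 + $550.00 = $22,799.44.
Plan B is cheaper by $23,802.88 − $22,799.44 = $1,003.44.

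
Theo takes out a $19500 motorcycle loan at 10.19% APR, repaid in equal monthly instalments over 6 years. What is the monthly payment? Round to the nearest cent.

At 10.19% the monthly rate is 0.0084917, so the payment is 19,500 × 0.0084917 / (1 − 1.0084917^−72) = $363.12.

$363.12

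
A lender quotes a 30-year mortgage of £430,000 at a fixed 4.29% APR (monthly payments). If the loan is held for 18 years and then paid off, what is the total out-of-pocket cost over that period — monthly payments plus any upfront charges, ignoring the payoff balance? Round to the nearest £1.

£459,091

At 4.29% the monthly rate is 0.0035750, so the payment is 430,000 × 0.0035750 / (1 − 1.0035750^−360) = £2,125.42.
Total outlay = 216 × £2,125.42 = £459,090.72.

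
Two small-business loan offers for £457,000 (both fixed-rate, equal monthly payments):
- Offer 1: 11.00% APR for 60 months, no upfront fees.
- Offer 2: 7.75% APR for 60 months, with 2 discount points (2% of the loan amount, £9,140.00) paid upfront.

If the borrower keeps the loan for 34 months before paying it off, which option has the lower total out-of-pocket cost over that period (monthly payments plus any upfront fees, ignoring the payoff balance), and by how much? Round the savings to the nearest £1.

Offer 2 by £15,495

Offer 1: monthly rate = 11%/12 = 0.0091667; payment = 457,000 × 0.0091667 / (1 − (1+0.0091667)^−60) = £9,936.29.
Offer 2: at 7.75% the monthly rate is 0.0064583, so the payment is 457,000 × 0.0064583 / (1 − 1.0064583^−60) = £9,211.73.
Over 34 months: Offer 1 costs 34 × £9,936.29 = £337,833.86; Offer 2 costs 34 × £9,211.73 + £9,140.00 = £322,338.82.
Offer 2 is cheaper by £337,833.86 − £322,338.82 = £15,495.04.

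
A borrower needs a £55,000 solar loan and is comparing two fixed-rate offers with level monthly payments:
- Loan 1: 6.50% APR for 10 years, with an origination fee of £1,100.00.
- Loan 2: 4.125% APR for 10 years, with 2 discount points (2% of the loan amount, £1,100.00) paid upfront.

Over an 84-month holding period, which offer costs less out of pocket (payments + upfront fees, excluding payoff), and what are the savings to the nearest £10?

Loan 2 by £5,410

Loan 1: at 6.50% the monthly rate is 0.0054167, so the payment is 55,000 × 0.0054167 / (1 − 1.0054167^−120) = £624.51.
Loan 2: monthly rate = 4.125%/12 = 0.0034375; payment = 55,000 × 0.0034375 / (1 − (1+0.0034375)^−120) = £560.12.
Over 84 months: Loan 1 costs 84 × £624.51 + £1,100.00 = £53,558.84; Loan 2 costs 84 × £560.12 + £1,100.00 = £48,150.08.
Loan 2 is cheaper by £53,558.84 − £48,150.08 = £5,408.76.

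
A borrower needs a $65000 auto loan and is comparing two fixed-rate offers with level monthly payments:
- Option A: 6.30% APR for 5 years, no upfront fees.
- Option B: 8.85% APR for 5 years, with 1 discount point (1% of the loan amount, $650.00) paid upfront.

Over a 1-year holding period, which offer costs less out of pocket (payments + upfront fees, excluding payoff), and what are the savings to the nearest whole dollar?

Option A: at 6.30% the monthly rate is 0.0052500, so the payment is 65,000 × 0.0052500 / (1 − 1.0052500^−60) = $1,265.72.
Option B: at 8.85% the monthly rate is 0.0073750, so the payment is 65,000 × 0.0073750 / (1 − 1.0073750^−60) = $1,344.57.
Over 12 months: Option A costs 12 × $1,265.72 = $15,188.64; Option B costs 12 × $1,344.57 + $650.00 = $16,784.84.
Option A is cheaper by $16,784.84 − $15,188.64 = $1,596.20.

Option A by $1,596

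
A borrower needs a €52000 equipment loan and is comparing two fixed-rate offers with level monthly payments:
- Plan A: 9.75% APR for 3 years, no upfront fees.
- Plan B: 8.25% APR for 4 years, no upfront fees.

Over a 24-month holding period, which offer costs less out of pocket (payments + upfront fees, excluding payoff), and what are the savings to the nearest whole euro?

Plan B by €9,509

Plan A: monthly rate = 9.75%/12 = 0.0081250; payment = 52,000 × 0.0081250 / (1 − (1+0.0081250)^−36) = €1,671.80.
Plan B: monthly rate = 8.25%/12 = 0.0068750; payment = 52,000 × 0.0068750 / (1 − (1+0.0068750)^−48) = €1,275.58.
Over 24 months: Plan A costs 24 × €1,671.80 = €40,123.20; Plan B costs 24 × €1,275.58 = €30,613.92.
Plan B is cheaper by €40,123.20 − €30,613.92 = €9,509.28.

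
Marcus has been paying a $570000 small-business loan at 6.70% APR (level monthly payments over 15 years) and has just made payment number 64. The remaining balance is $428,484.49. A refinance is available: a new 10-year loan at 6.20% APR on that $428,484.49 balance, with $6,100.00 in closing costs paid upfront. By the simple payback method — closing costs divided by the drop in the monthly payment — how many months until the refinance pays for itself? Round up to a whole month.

27 months

Current payment = 570,000 × 6.7%/12 / (1 − (1+0.0055833)^−180) = $5,028.20.
Refinanced payment = 428,484.49 × 0.0051667 / (1 − (1+0.0051667)^−120) = $4,800.21.
Monthly savings = $5,028.20 − $4,800.21 = $227.99.
Break-even = $6,100.00 / $227.99 = 26.76 → 27 months.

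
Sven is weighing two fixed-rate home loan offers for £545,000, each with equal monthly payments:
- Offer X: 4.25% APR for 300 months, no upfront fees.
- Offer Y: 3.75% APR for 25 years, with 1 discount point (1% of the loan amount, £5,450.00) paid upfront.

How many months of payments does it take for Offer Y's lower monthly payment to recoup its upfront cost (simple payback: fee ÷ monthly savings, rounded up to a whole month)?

Offer X: monthly rate = 4.25%/12 = 0.0035417; payment = 545,000 × 0.0035417 / (1 − (1+0.0035417)^−300) = £2,952.47.
Offer Y: at 3.75% the monthly rate is 0.0031250, so the payment is 545,000 × 0.0031250 / (1 − 1.0031250^−300) = £2,802.02.
Monthly savings = £2,952.47 − £2,802.02 = £150.45.
Break-even = £5,450.00 / £150.45 = 36.22 → 37 months.

37 months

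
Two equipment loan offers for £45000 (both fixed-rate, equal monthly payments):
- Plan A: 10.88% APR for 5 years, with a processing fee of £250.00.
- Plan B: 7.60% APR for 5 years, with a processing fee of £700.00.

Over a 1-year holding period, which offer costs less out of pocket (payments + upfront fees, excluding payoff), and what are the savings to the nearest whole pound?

Plan B by £412

Plan A: monthly rate = 10.88%/12 = 0.0090667; payment = 45,000 × 0.0090667 / (1 − (1+0.0090667)^−60) = £975.72.
Plan B: monthly rate = 7.6%/12 = 0.0063333; payment = 45,000 × 0.0063333 / (1 − (1+0.0063333)^−60) = £903.85.
Over 12 months: Plan A costs 12 × £975.72 + £250.00 = £11,958.64; Plan B costs 12 × £903.85 + £700.00 = £11,546.20.
Plan B is cheaper by £11,958.64 − £11,546.20 = £412.44.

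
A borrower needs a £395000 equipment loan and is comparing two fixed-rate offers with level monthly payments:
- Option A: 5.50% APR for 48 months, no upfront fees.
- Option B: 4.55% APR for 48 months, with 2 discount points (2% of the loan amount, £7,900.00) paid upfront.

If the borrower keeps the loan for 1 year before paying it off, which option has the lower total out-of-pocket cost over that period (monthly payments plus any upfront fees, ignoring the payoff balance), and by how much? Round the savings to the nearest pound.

Option A by £5,860

Option A: at 5.50% the monthly rate is 0.0045833, so the payment is 395,000 × 0.0045833 / (1 − 1.0045833^−48) = £9,186.31.
Option B: at 4.55% the monthly rate is 0.0037917, so the payment is 395,000 × 0.0037917 / (1 − 1.0037917^−48) = £9,016.27.
Over 12 months: Option A costs 12 × £9,186.31 = £110,235.72; Option B costs 12 × £9,016.27 + £7,900.00 = £116,095.24.
Option A is cheaper by £116,095.24 − £110,235.72 = £5,859.52.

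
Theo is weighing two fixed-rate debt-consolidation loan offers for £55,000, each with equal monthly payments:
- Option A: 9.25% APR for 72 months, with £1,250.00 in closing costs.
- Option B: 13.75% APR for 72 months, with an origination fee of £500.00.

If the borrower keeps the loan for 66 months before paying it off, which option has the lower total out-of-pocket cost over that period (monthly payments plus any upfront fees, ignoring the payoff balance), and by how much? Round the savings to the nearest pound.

Option A by £7,680

Option A: at 9.25% the monthly rate is 0.0077083, so the payment is 55,000 × 0.0077083 / (1 − 1.0077083^−72) = £998.24.
Option B: monthly rate = 13.75%/12 = 0.0114583; payment = 55,000 × 0.0114583 / (1 − (1+0.0114583)^−72) = £1,125.97.
Over 66 months: Option A costs 66 × £998.24 + £1,250.00 = £67,133.84; Option B costs 66 × £1,125.97 + £500.00 = £74,814.02.
Option A is cheaper by £74,814.02 − £67,133.84 = £7,680.18.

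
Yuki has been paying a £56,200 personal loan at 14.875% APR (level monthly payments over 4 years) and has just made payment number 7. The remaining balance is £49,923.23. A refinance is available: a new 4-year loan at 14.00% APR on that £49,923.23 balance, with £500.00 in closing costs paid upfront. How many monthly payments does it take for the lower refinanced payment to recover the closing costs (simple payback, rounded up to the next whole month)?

3 months

Current payment = 56,200 × 14.875%/12 / (1 − (1+0.0123958)^−48) = £1,560.53.
Refinanced payment = 49,923.23 × 0.0116667 / (1 − (1+0.0116667)^−48) = £1,364.23.
Monthly savings = £1,560.53 − £1,364.23 = £196.30.
Break-even = £500.00 / £196.30 = 2.55 → 3 months.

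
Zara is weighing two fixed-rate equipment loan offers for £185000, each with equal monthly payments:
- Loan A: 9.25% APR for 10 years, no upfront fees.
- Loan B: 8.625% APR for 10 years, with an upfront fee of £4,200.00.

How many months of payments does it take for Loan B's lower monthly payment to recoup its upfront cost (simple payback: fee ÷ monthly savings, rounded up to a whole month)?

Loan A: at 9.25% the monthly rate is 0.0077083, so the payment is 185,000 × 0.0077083 / (1 − 1.0077083^−120) = £2,368.61.
Loan B: monthly rate = 8.625%/12 = 0.0071875; payment = 185,000 × 0.0071875 / (1 − (1+0.0071875)^−120) = £2,306.12.
Monthly savings = £2,368.61 − £2,306.12 = £62.49.
Break-even = £4,200.00 / £62.49 = 67.21 → 68 months.

68 months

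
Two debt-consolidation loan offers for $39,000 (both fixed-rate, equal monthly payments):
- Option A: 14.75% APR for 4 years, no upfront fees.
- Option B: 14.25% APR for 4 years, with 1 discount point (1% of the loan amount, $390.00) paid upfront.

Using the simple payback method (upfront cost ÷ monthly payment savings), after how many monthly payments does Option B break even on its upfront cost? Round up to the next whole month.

Option A: monthly rate = 14.75%/12 = 0.0122917; payment = 39,000 × 0.0122917 / (1 − (1+0.0122917)^−48) = $1,080.46.
Option B: at 14.25% the monthly rate is 0.0118750, so the payment is 39,000 × 0.0118750 / (1 − 1.0118750^−48) = $1,070.63.
Monthly savings = $1,080.46 − $1,070.63 = $9.83.
Break-even = $390.00 / $9.83 = 39.67 → 40 months.

40 months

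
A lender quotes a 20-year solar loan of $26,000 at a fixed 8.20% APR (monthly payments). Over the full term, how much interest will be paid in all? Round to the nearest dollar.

At 8.20% the monthly rate is 0.0068333, so the payment is 26,000 × 0.0068333 / (1 − 1.0068333^−240) = $220.72.
Total paid = 240 × $220.72 = $52,972.80; interest = $52,972.80 − $26,000 = $26,972.80.

$26,973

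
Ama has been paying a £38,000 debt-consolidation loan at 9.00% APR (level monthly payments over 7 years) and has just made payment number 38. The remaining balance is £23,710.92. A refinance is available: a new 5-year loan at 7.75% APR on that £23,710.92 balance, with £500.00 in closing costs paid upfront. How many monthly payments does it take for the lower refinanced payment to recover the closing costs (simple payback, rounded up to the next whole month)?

4 months

Current payment = 38,000 × 9%/12 / (1 − (1+0.0075000)^−84) = £611.38.
Refinanced payment = 23,710.92 × 0.0064583 / (1 − (1+0.0064583)^−60) = £477.94.
Monthly savings = £611.38 − £477.94 = £133.44.
Break-even = £500.00 / £133.44 = 3.75 → 4 months.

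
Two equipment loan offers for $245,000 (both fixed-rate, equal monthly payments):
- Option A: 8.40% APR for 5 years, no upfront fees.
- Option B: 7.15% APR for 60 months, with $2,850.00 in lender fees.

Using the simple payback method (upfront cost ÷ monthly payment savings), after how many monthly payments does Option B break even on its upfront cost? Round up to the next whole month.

20 months

Option A: at 8.40% the monthly rate is 0.0070000, so the payment is 245,000 × 0.0070000 / (1 − 1.0070000^−60) = $5,014.75.
Option B: monthly rate = 7.15%/12 = 0.0059583; payment = 245,000 × 0.0059583 / (1 − (1+0.0059583)^−60) = $4,868.65.
Monthly savings = $5,014.75 − $4,868.65 = $146.10.
Break-even = $2,850.00 / $146.10 = 19.51 → 20 months.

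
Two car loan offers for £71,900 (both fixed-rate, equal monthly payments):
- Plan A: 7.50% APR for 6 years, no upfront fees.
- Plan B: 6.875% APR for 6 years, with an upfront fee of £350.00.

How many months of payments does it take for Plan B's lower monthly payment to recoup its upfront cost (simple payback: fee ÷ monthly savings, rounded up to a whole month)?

Plan A: monthly rate = 7.5%/12 = 0.0062500; payment = 71,900 × 0.0062500 / (1 − (1+0.0062500)^−72) = £1,243.16.
Plan B: at 6.875% the monthly rate is 0.0057292, so the payment is 71,900 × 0.0057292 / (1 − 1.0057292^−72) = £1,221.51.
Monthly savings = £1,243.16 − £1,221.51 = £21.65.
Break-even = £350.00 / £21.65 = 16.17 → 17 months.

17 months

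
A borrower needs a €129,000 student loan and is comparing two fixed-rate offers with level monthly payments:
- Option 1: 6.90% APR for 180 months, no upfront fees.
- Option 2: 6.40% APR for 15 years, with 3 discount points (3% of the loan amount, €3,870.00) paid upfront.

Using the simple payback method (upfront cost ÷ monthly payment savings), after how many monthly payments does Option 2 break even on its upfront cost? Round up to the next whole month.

Option 1: at 6.90% the monthly rate is 0.0057500, so the payment is 129,000 × 0.0057500 / (1 − 1.0057500^−180) = €1,152.29.
Option 2: monthly rate = 6.4%/12 = 0.0053333; payment = 129,000 × 0.0053333 / (1 − (1+0.0053333)^−180) = €1,116.65.
Monthly savings = €1,152.29 − €1,116.65 = €35.64.
Break-even = €3,870.00 / €35.64 = 108.59 → 109 months.

109 months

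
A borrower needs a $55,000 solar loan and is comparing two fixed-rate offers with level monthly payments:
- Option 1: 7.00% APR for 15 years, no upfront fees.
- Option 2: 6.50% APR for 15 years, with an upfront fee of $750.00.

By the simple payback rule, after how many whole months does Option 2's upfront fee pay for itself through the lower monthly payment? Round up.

Option 1: monthly rate = 7%/12 = 0.0058333; payment = 55,000 × 0.0058333 / (1 − (1+0.0058333)^−180) = $494.36.
Option 2: at 6.50% the monthly rate is 0.0054167, so the payment is 55,000 × 0.0054167 / (1 − 1.0054167^−180) = $479.11.
Monthly savings = $494.36 − $479.11 = $15.25.
Break-even = $750.00 / $15.25 = 49.18 → 50 months.

50 months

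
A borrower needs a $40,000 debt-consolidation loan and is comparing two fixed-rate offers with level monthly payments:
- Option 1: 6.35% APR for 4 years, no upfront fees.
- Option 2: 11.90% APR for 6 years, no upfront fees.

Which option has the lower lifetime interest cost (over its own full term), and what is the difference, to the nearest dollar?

Option 1: at 6.35% the monthly rate is 0.0052917, so the payment is 40,000 × 0.0052917 / (1 − 1.0052917^−48) = $945.83.
Total interest on Option 1 = 48 × $945.83 − $40,000 = $5,399.84.
Option 2: monthly rate = 11.9%/12 = 0.0099167; payment = 40,000 × 0.0099167 / (1 − (1+0.0099167)^−72) = $779.93.
Total interest on Option 2 = 72 × $779.93 − $40,000 = $16,154.96.
Option 1 is lower by $10,755.12.

Option 1 by $10,755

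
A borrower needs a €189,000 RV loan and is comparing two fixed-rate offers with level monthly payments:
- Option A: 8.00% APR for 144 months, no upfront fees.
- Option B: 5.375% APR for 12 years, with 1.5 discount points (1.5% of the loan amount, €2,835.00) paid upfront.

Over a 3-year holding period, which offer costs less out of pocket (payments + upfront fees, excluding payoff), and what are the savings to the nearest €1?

Option B by €6,598

Option A: monthly rate = 8%/12 = 0.0066667; payment = 189,000 × 0.0066667 / (1 − (1+0.0066667)^−144) = €2,045.84.
Option B: at 5.375% the monthly rate is 0.0044792, so the payment is 189,000 × 0.0044792 / (1 − 1.0044792^−144) = €1,783.81.
Over 36 months: Option A costs 36 × €2,045.84 = €73,650.24; Option B costs 36 × €1,783.81 + €2,835.00 = €67,052.16.
Option B is cheaper by €73,650.24 − €67,052.16 = €6,598.08.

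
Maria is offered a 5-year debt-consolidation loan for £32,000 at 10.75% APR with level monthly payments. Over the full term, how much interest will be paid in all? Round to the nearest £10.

£9,510

Monthly rate = 10.75%/12 = 0.0089583; payment = 32,000 × 0.0089583 / (1 − (1+0.0089583)^−60) = £691.77.
Total paid = 60 × £691.77 = £41,506.20; interest = £41,506.20 − £32,000 = £9,506.20.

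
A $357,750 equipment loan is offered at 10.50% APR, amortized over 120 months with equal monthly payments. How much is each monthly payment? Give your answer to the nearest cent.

$4,827.30

Monthly rate = 10.5%/12 = 0.0087500; payment = 357,750 × 0.0087500 / (1 − (1+0.0087500)^−120) = $4,827.30.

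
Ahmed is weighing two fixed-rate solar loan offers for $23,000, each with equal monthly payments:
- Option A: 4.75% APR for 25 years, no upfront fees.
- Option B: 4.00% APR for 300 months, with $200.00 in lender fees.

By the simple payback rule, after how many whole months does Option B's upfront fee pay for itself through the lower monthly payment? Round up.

21 months

Option A: monthly rate = 4.75%/12 = 0.0039583; payment = 23,000 × 0.0039583 / (1 − (1+0.0039583)^−300) = $131.13.
Option B: monthly rate = 4%/12 = 0.0033333; payment = 23,000 × 0.0033333 / (1 − (1+0.0033333)^−300) = $121.40.
Monthly savings = $131.13 − $121.40 = $9.73.
Break-even = $200.00 / $9.73 = 20.55 → 21 months.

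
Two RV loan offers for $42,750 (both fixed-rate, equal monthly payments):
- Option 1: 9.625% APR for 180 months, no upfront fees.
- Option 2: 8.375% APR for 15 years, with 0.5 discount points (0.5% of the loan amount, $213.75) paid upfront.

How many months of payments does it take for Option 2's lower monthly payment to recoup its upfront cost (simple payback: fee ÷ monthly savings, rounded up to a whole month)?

Option 1: at 9.625% the monthly rate is 0.0080208, so the payment is 42,750 × 0.0080208 / (1 − 1.0080208^−180) = $449.64.
Option 2: monthly rate = 8.375%/12 = 0.0069792; payment = 42,750 × 0.0069792 / (1 − (1+0.0069792)^−180) = $417.85.
Monthly savings = $449.64 − $417.85 = $31.79.
Break-even = $213.75 / $31.79 = 6.72 → 7 months.

7 months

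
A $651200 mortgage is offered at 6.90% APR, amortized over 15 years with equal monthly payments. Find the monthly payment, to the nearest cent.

Monthly rate = 6.9%/12 = 0.0057500; payment = 651,200 × 0.0057500 / (1 − (1+0.0057500)^−180) = $5,816.82.

$5,816.82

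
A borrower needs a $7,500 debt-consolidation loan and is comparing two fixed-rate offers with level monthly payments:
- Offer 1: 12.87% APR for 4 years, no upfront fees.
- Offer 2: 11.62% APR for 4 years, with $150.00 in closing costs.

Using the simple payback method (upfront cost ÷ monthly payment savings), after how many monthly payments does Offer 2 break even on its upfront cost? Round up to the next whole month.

33 months

Offer 1: monthly rate = 12.87%/12 = 0.0107250; payment = 7,500 × 0.0107250 / (1 − (1+0.0107250)^−48) = $200.72.
Offer 2: at 11.62% the monthly rate is 0.0096833, so the payment is 7,500 × 0.0096833 / (1 − 1.0096833^−48) = $196.11.
Monthly savings = $200.72 − $196.11 = $4.61.
Break-even = $150.00 / $4.61 = 32.54 → 33 months.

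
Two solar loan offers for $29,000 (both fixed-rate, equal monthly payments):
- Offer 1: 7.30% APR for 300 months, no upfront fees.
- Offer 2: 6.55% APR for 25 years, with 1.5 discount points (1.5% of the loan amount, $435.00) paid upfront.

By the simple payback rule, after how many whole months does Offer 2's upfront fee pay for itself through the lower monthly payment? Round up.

Offer 1: monthly rate = 7.3%/12 = 0.0060833; payment = 29,000 × 0.0060833 / (1 − (1+0.0060833)^−300) = $210.55.
Offer 2: at 6.55% the monthly rate is 0.0054583, so the payment is 29,000 × 0.0054583 / (1 − 1.0054583^−300) = $196.72.
Monthly savings = $210.55 − $196.72 = $13.83.
Break-even = $435.00 / $13.83 = 31.45 → 32 months.

32 months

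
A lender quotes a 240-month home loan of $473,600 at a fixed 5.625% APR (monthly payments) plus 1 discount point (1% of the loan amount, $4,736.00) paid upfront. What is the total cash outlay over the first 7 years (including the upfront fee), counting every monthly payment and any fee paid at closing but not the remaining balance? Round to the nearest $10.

At 5.625% the monthly rate is 0.0046875, so the payment is 473,600 × 0.0046875 / (1 − 1.0046875^−240) = $3,291.36.
Total outlay = 84 × $3,291.36 + $4,736.00 = $281,210.24.

$281,210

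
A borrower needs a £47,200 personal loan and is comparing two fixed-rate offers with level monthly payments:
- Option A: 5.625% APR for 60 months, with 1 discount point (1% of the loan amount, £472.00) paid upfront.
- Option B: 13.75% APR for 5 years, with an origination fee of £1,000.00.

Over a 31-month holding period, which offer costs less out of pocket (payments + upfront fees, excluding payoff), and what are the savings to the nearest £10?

Option A: monthly rate = 5.625%/12 = 0.0046875; payment = 47,200 × 0.0046875 / (1 − (1+0.0046875)^−60) = £904.30.
Option B: monthly rate = 13.75%/12 = 0.0114583; payment = 47,200 × 0.0114583 / (1 − (1+0.0114583)^−60) = £1,092.15.
Over 31 months: Option A costs 31 × £904.30 + £472.00 = £28,505.30; Option B costs 31 × £1,092.15 + £1,000.00 = £34,856.65.
Option A is cheaper by £34,856.65 − £28,505.30 = £6,351.35.

Option A by £6,350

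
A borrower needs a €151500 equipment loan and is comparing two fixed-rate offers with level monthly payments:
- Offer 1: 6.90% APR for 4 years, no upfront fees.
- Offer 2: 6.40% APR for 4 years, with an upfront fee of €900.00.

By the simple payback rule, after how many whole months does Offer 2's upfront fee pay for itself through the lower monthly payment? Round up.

Offer 1: at 6.90% the monthly rate is 0.0057500, so the payment is 151,500 × 0.0057500 / (1 − 1.0057500^−48) = €3,620.83.
Offer 2: at 6.40% the monthly rate is 0.0053333, so the payment is 151,500 × 0.0053333 / (1 − 1.0053333^−48) = €3,585.83.
Monthly savings = €3,620.83 − €3,585.83 = €35.00.
Break-even = €900.00 / €35.00 = 25.71 → 26 months.

26 months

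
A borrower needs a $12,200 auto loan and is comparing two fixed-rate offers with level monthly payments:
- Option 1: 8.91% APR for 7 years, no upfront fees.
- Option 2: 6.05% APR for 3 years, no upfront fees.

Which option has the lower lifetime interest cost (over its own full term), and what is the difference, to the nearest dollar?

Option 1: at 8.91% the monthly rate is 0.0074250, so the payment is 12,200 × 0.0074250 / (1 − 1.0074250^−84) = $195.73.
Total interest on Option 1 = 84 × $195.73 − $12,200 = $4,241.32.
Option 2: at 6.05% the monthly rate is 0.0050417, so the payment is 12,200 × 0.0050417 / (1 − 1.0050417^−36) = $371.42.
Total interest on Option 2 = 36 × $371.42 − $12,200 = $1,171.12.
Option 2 is lower by $3,070.20.

Option 2 by $3,070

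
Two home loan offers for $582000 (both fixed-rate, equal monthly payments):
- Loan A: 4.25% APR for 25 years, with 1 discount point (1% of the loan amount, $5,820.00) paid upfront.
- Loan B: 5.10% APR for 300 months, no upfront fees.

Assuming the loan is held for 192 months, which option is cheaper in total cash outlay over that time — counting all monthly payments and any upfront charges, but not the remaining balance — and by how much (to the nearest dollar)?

Loan A by $48,591

Loan A: at 4.25% the monthly rate is 0.0035417, so the payment is 582,000 × 0.0035417 / (1 − 1.0035417^−300) = $3,152.92.
Loan B: at 5.10% the monthly rate is 0.0042500, so the payment is 582,000 × 0.0042500 / (1 − 1.0042500^−300) = $3,436.31.
Over 192 months: Loan A costs 192 × $3,152.92 + $5,820.00 = $611,180.64; Loan B costs 192 × $3,436.31 = $659,771.52.
Loan A is cheaper by $659,771.52 − $611,180.64 = $48,590.88.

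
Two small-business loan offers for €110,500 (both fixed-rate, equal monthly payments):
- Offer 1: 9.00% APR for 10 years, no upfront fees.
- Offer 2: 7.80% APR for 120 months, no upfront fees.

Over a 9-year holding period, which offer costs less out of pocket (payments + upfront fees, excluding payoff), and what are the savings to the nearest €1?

Offer 2 by €7,641

Offer 1: monthly rate = 9%/12 = 0.0075000; payment = 110,500 × 0.0075000 / (1 − (1+0.0075000)^−120) = €1,399.77.
Offer 2: monthly rate = 7.8%/12 = 0.0065000; payment = 110,500 × 0.0065000 / (1 − (1+0.0065000)^−120) = €1,329.02.
Over 108 months: Offer 1 costs 108 × €1,399.77 = €151,175.16; Offer 2 costs 108 × €1,329.02 = €143,534.16.
Offer 2 is cheaper by €151,175.16 − €143,534.16 = €7,641.00.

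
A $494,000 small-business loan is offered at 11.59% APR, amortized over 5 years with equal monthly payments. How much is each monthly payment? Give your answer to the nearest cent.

$10,886.68

At 11.59% the monthly rate is 0.0096583, so the payment is 494,000 × 0.0096583 / (1 − 1.0096583^−60) = $10,886.68.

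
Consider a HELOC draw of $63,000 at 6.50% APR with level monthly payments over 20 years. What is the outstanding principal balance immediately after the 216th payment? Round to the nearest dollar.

With monthly rate i = 6.5%/12 = 0.0054167, the balance after k of n payments is P · [(1+i)^n − (1+i)^k] / [(1+i)^n − 1].
(1+0.0054167)^240 = 3.65644670 and (1+0.0054167)^216 = 3.21183571, so the balance is 63,000 × (3.65644670 − 3.21183571) / (3.65644670 − 1) = $10,544.35.

$10,544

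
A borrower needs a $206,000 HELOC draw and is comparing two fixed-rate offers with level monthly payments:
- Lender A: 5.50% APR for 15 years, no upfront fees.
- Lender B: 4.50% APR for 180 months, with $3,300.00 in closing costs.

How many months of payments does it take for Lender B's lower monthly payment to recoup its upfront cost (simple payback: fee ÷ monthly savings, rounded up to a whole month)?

31 months

Lender A: at 5.50% the monthly rate is 0.0045833, so the payment is 206,000 × 0.0045833 / (1 − 1.0045833^−180) = $1,683.19.
Lender B: at 4.50% the monthly rate is 0.0037500, so the payment is 206,000 × 0.0037500 / (1 − 1.0037500^−180) = $1,575.89.
Monthly savings = $1,683.19 − $1,575.89 = $107.30.
Break-even = $3,300.00 / $107.30 = 30.75 → 31 months.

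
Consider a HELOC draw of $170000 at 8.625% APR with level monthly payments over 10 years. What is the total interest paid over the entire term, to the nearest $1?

At 8.625% the monthly rate is 0.0071875, so the payment is 170,000 × 0.0071875 / (1 − 1.0071875^−120) = $2,119.14.
Total paid = 120 × $2,119.14 = $254,296.80; interest = $254,296.80 − $170,000 = $84,296.80.

$84,297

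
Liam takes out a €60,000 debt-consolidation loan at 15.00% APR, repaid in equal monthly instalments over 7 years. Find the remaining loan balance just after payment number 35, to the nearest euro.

€42,232

With monthly rate i = 15%/12 = 0.0125000, the balance after k of n payments is P · [(1+i)^n − (1+i)^k] / [(1+i)^n − 1].
(1+0.0125000)^84 = 2.83911300 and (1+0.0125000)^35 = 1.54463587, so the balance is 60,000 × (2.83911300 − 1.54463587) / (2.83911300 − 1) = €42,231.57.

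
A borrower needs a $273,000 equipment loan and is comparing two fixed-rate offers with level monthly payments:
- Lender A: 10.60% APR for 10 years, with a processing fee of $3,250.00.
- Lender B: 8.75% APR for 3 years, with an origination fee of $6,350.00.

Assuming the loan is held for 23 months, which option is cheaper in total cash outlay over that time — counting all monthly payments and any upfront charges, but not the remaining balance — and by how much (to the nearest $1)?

Lender A: monthly rate = 10.6%/12 = 0.0088333; payment = 273,000 × 0.0088333 / (1 − (1+0.0088333)^−120) = $3,699.03.
Lender B: monthly rate = 8.75%/12 = 0.0072917; payment = 273,000 × 0.0072917 / (1 − (1+0.0072917)^−36) = $8,649.60.
Over 23 months: Lender A costs 23 × $3,699.03 + $3,250.00 = $88,327.69; Lender B costs 23 × $8,649.60 + $6,350.00 = $205,290.80.
Lender A is cheaper by $205,290.80 − $88,327.69 = $116,963.11.

Lender A by $116,963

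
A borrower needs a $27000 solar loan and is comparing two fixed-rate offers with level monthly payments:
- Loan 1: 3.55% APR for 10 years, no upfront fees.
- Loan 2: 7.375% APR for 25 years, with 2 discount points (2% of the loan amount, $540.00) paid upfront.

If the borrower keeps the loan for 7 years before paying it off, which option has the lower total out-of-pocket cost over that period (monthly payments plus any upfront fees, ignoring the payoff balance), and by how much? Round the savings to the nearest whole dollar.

Loan 2 by $5,364

Loan 1: monthly rate = 3.55%/12 = 0.0029583; payment = 27,000 × 0.0029583 / (1 − (1+0.0029583)^−120) = $267.62.
Loan 2: monthly rate = 7.375%/12 = 0.0061458; payment = 27,000 × 0.0061458 / (1 − (1+0.0061458)^−300) = $197.34.
Over 84 months: Loan 1 costs 84 × $267.62 = $22,480.08; Loan 2 costs 84 × $197.34 + $540.00 = $17,116.56.
Loan 2 is cheaper by $22,480.08 − $17,116.56 = $5,363.52.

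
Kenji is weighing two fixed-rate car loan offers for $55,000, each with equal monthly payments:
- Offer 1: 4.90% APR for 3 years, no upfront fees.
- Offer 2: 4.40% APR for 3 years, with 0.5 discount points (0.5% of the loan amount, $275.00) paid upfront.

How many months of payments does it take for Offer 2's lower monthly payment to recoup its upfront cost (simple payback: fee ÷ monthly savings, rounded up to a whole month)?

23 months

Offer 1: at 4.90% the monthly rate is 0.0040833, so the payment is 55,000 × 0.0040833 / (1 − 1.0040833^−36) = $1,645.93.
Offer 2: at 4.40% the monthly rate is 0.0036667, so the payment is 55,000 × 0.0036667 / (1 − 1.0036667^−36) = $1,633.62.
Monthly savings = $1,645.93 − $1,633.62 = $12.31.
Break-even = $275.00 / $12.31 = 22.34 → 23 months.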